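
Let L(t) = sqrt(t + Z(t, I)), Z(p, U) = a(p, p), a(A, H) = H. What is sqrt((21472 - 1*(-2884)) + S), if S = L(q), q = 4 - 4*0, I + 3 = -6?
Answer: sqrt(24356 + 2*sqrt(2)) ≈ 156.07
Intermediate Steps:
I = -9 (I = -3 - 6 = -9)
q = 4 (q = 4 + 0 = 4)
Z(p, U) = p
L(t) = sqrt(2)*sqrt(t) (L(t) = sqrt(t + t) = sqrt(2*t) = sqrt(2)*sqrt(t))
S = 2*sqrt(2) (S = sqrt(2)*sqrt(4) = sqrt(2)*2 = 2*sqrt(2) ≈ 2.8284)
sqrt((21472 - 1*(-2884)) + S) = sqrt((21472 - 1*(-2884)) + 2*sqrt(2)) = sqrt((21472 + 2884) + 2*sqrt(2)) = sqrt(24356 + 2*sqrt(2))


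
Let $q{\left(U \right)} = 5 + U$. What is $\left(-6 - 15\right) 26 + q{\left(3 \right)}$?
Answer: $-538$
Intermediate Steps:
$\left(-6 - 15\right) 26 + q{\left(3 \right)} = \left(-6 - 15\right) 26 + \left(5 + 3\right) = \left(-6 - 15\right) 26 + 8 = \left(-21\right) 26 + 8 = -546 + 8 = -538$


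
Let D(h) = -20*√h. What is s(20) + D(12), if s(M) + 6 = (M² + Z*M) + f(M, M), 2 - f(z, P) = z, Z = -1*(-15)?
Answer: 676 - 40*√3 ≈ 606.72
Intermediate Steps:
Z = 15
f(z, P) = 2 - z
s(M) = -4 + M² + 14*M (s(M) = -6 + ((M² + 15*M) + (2 - M)) = -6 + (2 + M² + 14*M) = -4 + M² + 14*M)
s(20) + D(12) = (-4 + 20² + 14*20) - 40*√3 = (-4 + 400 + 280) - 40*√3 = 676 - 40*√3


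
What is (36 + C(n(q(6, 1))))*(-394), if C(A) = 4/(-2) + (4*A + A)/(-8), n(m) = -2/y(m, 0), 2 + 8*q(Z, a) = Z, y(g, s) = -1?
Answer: -25807/2 ≈ -12904.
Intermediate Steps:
q(Z, a) = -¼ + Z/8
n(m) = 2 (n(m) = -2/(-1) = -2*(-1) = 2)
C(A) = -2 - 5*A/8 (C(A) = 4*(-½) + (5*A)*(-⅛) = -2 - 5*A/8)
(36 + C(n(q(6, 1))))*(-394) = (36 + (-2 - 5/8*2))*(-394) = (36 + (-2 - 5/4))*(-394) = (36 - 13/4)*(-394) = (131/4)*(-394) = -25807/2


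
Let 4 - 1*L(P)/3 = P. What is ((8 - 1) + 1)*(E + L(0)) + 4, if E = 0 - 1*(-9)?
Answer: 172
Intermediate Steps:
L(P) = 12 - 3*P
E = 9 (E = 0 + 9 = 9)
((8 - 1) + 1)*(E + L(0)) + 4 = ((8 - 1) + 1)*(9 + (12 - 3*0)) + 4 = (7 + 1)*(9 + (12 + 0)) + 4 = 8*(9 + 12) + 4 = 8*21 + 4 = 168 + 4 = 172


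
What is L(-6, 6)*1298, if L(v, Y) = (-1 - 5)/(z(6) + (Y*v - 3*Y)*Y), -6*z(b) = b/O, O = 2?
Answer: 24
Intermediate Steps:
z(b) = -b/12 (z(b) = -b/(6*2) = -b/12)
L(v, Y) = -6/(-½ + Y*(-3*Y + Y*v)) (L(v, Y) = (-1 - 5)/(-1/12*6 + (Y*v - 3*Y)*Y) = -6/(-½ + (-3*Y + Y*v)*Y) = -6/(-½ + Y*(-3*Y + Y*v)))
L(-6, 6)*1298 = (12/(1 + 6*6² - 2*(-6)*6²))*1298 = (12/(1 + 6*36 - 2*(-6)*36))*1298 = (12/(1 + 216 + 432))*1298 = (12/649)*1298 = 24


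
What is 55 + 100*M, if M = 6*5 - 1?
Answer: 2955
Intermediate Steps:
M = 29 (M = 30 - 1 = 29)
55 + 100*M = 55 + 100*29 = 55 + 2900 = 2955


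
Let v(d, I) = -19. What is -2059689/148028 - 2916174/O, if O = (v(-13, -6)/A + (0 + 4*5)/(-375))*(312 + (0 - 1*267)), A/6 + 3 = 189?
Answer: 267634707851133/290578964 ≈ 9.2104e+5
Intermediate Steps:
A = 1116 (A = -18 + 6*189 = -18 + 1134 = 1116)
O = -1963/620 (O = (-19/1116 + (0 + 4*5)/(-375))*(312 + (0 - 1*267)) = (-19*1/1116 + (0 + 20)*(-1/375))*(312 + (0 - 267)) = (-19/1116 + 20*(-1/375))*(312 - 267) = (-19/1116 - 4/75)*45 = -1963/27900*45 = -1963/620 ≈ -3.1661)
-2059689/148028 - 2916174/O = -2059689/148028 - 2916174/(-1963/620) = -2059689*1/148028 - 2916174*(-620/1963) = -2059689/148028 + 1808027880/1963 = 267634707851133/290578964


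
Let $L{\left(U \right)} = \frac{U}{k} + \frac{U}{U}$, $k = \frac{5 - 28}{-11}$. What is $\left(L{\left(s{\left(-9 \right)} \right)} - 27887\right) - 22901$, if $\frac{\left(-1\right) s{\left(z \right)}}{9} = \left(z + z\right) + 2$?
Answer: $- \frac{1166517}{23} \approx -50718.0$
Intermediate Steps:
$k = \frac{23}{11}$ ($k = \left(5 - 28\right) \left(- \frac{1}{11}\right) = \left(-23\right) \left(- \frac{1}{11}\right) = \frac{23}{11} \approx 2.0909$)
$s{\left(z \right)} = -18 - 18 z$ ($s{\left(z \right)} = - 9 \left(\left(z + z\right) + 2\right) = - 9 \left(2 z + 2\right) = - 9 \left(2 + 2 z\right) = -18 - 18 z$)
$L{\left(U \right)} = 1 + \frac{11 U}{23}$ ($L{\left(U \right)} = \frac{U}{\frac{23}{11}} + \frac{U}{U} = U \frac{11}{23} + 1 = \frac{11 U}{23} + 1 = 1 + \frac{11 U}{23}$)
$\left(L{\left(s{\left(-9 \right)} \right)} - 27887\right) - 22901 = \left(\left(1 + \frac{11 \left(-18 - -162\right)}{23}\right) - 27887\right) - 22901 = \left(\left(1 + \frac{11 \left(-18 + 162\right)}{23}\right) - 27887\right) - 22901 = \left(\left(1 + \frac{11}{23} \cdot 144\right) - 27887\right) - 22901 = \left(\left(1 + \frac{1584}{23}\right) - 27887\right) - 22901 = \left(\frac{1607}{23} - 27887\right) - 22901 = - \frac{639794}{23} - 22901 = - \frac{1166517}{23}$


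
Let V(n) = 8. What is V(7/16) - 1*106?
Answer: -98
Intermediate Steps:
V(7/16) - 1*106 = 8 - 1*106 = 8 - 106 = -98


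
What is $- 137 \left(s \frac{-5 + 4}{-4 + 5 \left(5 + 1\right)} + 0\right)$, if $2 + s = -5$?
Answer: $- \frac{959}{26} \approx -36.885$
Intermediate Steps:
$s = -7$ ($s = -2 - 5 = -7$)
$- 137 \left(s \frac{-5 + 4}{-4 + 5 \left(5 + 1\right)} + 0\right) = - 137 \left(- 7 \frac{-5 + 4}{-4 + 5 \left(5 + 1\right)} + 0\right) = - 137 \left(- 7 \left(- \frac{1}{-4 + 5 \cdot 6}\right) + 0\right) = - 137 \left(- 7 \left(- \frac{1}{-4 + 30}\right) + 0\right) = - 137 \left(- 7 \left(- \frac{1}{26}\right) + 0\right) = - 137 \left(- 7 \left(\left(-1\right) \frac{1}{26}\right) + 0\right) = - 137 \left(\left(-7\right) \left(- \frac{1}{26}\right) + 0\right) = - 137 \left(\frac{7}{26} + 0\right) = \left(-137\right) \frac{7}{26} = - \frac{959}{26}$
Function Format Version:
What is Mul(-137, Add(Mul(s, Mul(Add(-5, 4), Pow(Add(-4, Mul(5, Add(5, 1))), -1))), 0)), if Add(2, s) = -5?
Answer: Rational(-959, 26) ≈ -36.885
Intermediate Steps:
s = -7 (s = Add(-2, -5) = -7)
Mul(-137, Add(Mul(s, Mul(Add(-5, 4), Pow(Add(-4, Mul(5, Add(5, 1))), -1))), 0)) = Mul(-137, Add(Mul(-7, Mul(Add(-5, 4), Pow(Add(-4, Mul(5, Add(5, 1))), -1))), 0)) = Mul(-137, Add(Mul(-7, Mul(-1, Pow(Add(-4, Mul(5, 6)), -1))), 0)) = Mul(-137, Add(Mul(-7, Mul(-1, Pow(Add(-4, 30), -1))), 0)) = Mul(-137, Add(Mul(-7, Mul(-1, Pow(26, -1))), 0)) = Mul(-137, Add(Mul(-7, Mul(-1, Rational(1, 26))), 0)) = Mul(-137, Add(Mul(-7, Rational(-1, 26)), 0)) = Mul(-137, Add(Rational(7, 26), 0)) = Mul(-137, Rational(7, 26)) = Rational(-959, 26)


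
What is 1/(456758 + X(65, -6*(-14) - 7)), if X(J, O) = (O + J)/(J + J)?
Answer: 65/29689341 ≈ 2.1893e-6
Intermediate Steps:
X(J, O) = (J + O)/(2*J) (X(J, O) = (J + O)/((2*J)) = (J + O)*(1/(2*J)) = (J + O)/(2*J))
1/(456758 + X(65, -6*(-14) - 7)) = 1/(456758 + (1/2)*(65 + (-6*(-14) - 7))/65) = 1/(456758 + (1/2)*(1/65)*(65 + (84 - 7))) = 1/(456758 + (1/2)*(1/65)*(65 + 77)) = 1/(456758 + (1/2)*(1/65)*142) = 1/(456758 + 71/65) = 1/(29689341/65) = 65/29689341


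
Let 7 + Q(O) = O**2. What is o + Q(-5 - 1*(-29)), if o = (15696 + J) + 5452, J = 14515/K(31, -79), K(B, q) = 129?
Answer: 2816008/129 ≈ 21830.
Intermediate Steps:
J = 14515/129 ≈ 112.52
Q(O) = -7 + O**2
o = 2742607/129 (o = (15696 + 14515/129) + 5452 = 2039299/129 + 5452 = 2742607/129 ≈ 21261.)
o + Q(-5 - 1*(-29)) = 2742607/129 + (-7 + (-5 - 1*(-29))**2) = 2742607/129 + (-7 + (-5 + 29)**2) = 2742607/129 + (-7 + 24**2) = 2742607/129 + (-7 + 576) = 2742607/129 + 569 = 2816008/129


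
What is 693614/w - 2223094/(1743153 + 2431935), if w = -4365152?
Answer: -393751334635/569527929168 ≈ -0.69136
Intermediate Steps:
693614/w - 2223094/(1743153 + 2431935) = 693614/(-4365152) - 2223094/(1743153 + 2431935) = 693614*(-1/4365152) - 2223094/4175088 = -346807/2182576 - 2223094*1/4175088 = -346807/2182576 - 1111547/2087544 = -393751334635/569527929168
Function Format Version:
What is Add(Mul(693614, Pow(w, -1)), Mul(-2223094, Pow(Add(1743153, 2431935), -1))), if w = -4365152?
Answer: Rational(-393751334635, 569527929168) ≈ -0.69136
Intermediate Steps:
Add(Mul(693614, Pow(w, -1)), Mul(-2223094, Pow(Add(1743153, 2431935), -1))) = Add(Mul(693614, Pow(-4365152, -1)), Mul(-2223094, Pow(Add(1743153, 2431935), -1))) = Add(Mul(693614, Rational(-1, 4365152)), Mul(-2223094, Pow(4175088, -1))) = Add(Rational(-346807, 2182576), Mul(-2223094, Rational(1, 4175088))) = Add(Rational(-346807, 2182576), Rational(-1111547, 2087544)) = Rational(-393751334635, 569527929168)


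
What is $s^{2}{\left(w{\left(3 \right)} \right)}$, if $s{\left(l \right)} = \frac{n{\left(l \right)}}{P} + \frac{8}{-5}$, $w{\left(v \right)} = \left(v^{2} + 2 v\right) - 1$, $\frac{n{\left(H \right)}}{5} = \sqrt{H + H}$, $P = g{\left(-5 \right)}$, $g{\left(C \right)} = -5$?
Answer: $\frac{764}{25} + \frac{32 \sqrt{7}}{5} \approx 47.493$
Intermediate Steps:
$P = -5$
$n{\left(H \right)} = 5 \sqrt{2} \sqrt{H}$ ($n{\left(H \right)} = 5 \sqrt{H + H} = 5 \sqrt{2 H} = 5 \sqrt{2} \sqrt{H}$)
$w{\left(v \right)} = -1 + v^{2} + 2 v$
$s{\left(l \right)} = - \frac{8}{5} - \sqrt{2} \sqrt{l}$ ($s{\left(l \right)} = \frac{5 \sqrt{2} \sqrt{l}}{-5} + \frac{8}{-5} = 5 \sqrt{2} \sqrt{l} \left(- \frac{1}{5}\right) + 8 \left(- \frac{1}{5}\right) = - \sqrt{2} \sqrt{l} - \frac{8}{5} = - \frac{8}{5} - \sqrt{2} \sqrt{l}$)
$s^{2}{\left(w{\left(3 \right)} \right)} = \left(- \frac{8}{5} - \sqrt{2} \sqrt{-1 + 3^{2} + 2 \cdot 3}\right)^{2} = \left(- \frac{8}{5} - \sqrt{2} \sqrt{-1 + 9 + 6}\right)^{2} = \left(- \frac{8}{5} - \sqrt{2} \sqrt{14}\right)^{2} = \left(- \frac{8}{5} - 2 \sqrt{7}\right)^{2}$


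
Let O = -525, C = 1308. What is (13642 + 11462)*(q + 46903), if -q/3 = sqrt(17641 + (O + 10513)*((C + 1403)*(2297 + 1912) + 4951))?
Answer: 1177452912 - 75312*sqrt(114018531041) ≈ -2.4253e+10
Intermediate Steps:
q = -3*sqrt(114018531041) (q = -3*sqrt(17641 + (-525 + 10513)*((1308 + 1403)*(2297 + 1912) + 4951)) = -3*sqrt(17641 + 9988*(2711*4209 + 4951)) = -3*sqrt(17641 + 9988*(11410599 + 4951)) = -3*sqrt(17641 + 9988*11415550) = -3*sqrt(17641 + 114018513400) = -3*sqrt(114018531041) ≈ -1.0130e+6)
(13642 + 11462)*(q + 46903) = (13642 + 11462)*(-3*sqrt(114018531041) + 46903) = 25104*(46903 - 3*sqrt(114018531041)) = 1177452912 - 75312*sqrt(114018531041)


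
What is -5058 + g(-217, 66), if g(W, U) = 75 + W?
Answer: -5200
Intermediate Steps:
-5058 + g(-217, 66) = -5058 + (75 - 217) = -5058 - 142 = -5200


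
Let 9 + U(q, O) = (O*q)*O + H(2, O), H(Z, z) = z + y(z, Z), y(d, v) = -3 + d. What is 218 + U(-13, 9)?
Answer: -829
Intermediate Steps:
H(Z, z) = -3 + 2*z (H(Z, z) = z + (-3 + z) = -3 + 2*z)
U(q, O) = -12 + 2*O + q*O² (U(q, O) = -9 + ((O*q)*O + (-3 + 2*O)) = -9 + (q*O² + (-3 + 2*O)) = -9 + (-3 + 2*O + q*O²) = -12 + 2*O + q*O²)
218 + U(-13, 9) = 218 + (-12 + 2*9 - 13*9²) = 218 + (-12 + 18 - 13*81) = 218 + (-12 + 18 - 1053) = 218 - 1047 = -829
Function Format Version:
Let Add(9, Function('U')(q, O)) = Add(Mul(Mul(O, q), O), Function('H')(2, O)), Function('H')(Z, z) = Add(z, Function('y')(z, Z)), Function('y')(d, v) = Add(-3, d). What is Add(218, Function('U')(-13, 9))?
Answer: -829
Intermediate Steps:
Function('H')(Z, z) = Add(-3, Mul(2, z)) (Function('H')(Z, z) = Add(z, Add(-3, z)) = Add(-3, Mul(2, z)))
Function('U')(q, O) = Add(-12, Mul(2, O), Mul(q, Pow(O, 2))) (Function('U')(q, O) = Add(-9, Add(Mul(Mul(O, q), O), Add(-3, Mul(2, O)))) = Add(-9, Add(Mul(q, Pow(O, 2)), Add(-3, Mul(2, O)))) = Add(-9, Add(-3, Mul(2, O), Mul(q, Pow(O, 2)))) = Add(-12, Mul(2, O), Mul(q, Pow(O, 2))))
Add(218, Function('U')(-13, 9)) = Add(218, Add(-12, Mul(2, 9), Mul(-13, Pow(9, 2)))) = Add(218, Add(-12, 18, Mul(-13, 81))) = Add(218, Add(-12, 18, -1053)) = Add(218, -1047) = -829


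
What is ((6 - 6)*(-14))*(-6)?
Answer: 0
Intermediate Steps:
((6 - 6)*(-14))*(-6) = (0*(-14))*(-6) = 0*(-6) = 0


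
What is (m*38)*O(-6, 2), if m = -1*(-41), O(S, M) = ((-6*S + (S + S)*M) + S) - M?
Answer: 6232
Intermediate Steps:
O(S, M) = -M - 5*S + 2*M*S (O(S, M) = ((-6*S + (2*S)*M) + S) - M = ((-6*S + 2*M*S) + S) - M = (-5*S + 2*M*S) - M = -M - 5*S + 2*M*S)
m = 41
(m*38)*O(-6, 2) = (41*38)*(-1*2 - 5*(-6) + 2*2*(-6)) = 1558*(-2 + 30 - 24) = 1558*4 = 6232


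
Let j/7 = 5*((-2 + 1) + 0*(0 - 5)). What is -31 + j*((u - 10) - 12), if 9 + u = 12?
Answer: 634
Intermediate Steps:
u = 3 (u = -9 + 12 = 3)
j = -35 (j = 7*(5*((-2 + 1) + 0*(0 - 5))) = 7*(5*(-1 + 0*(-5))) = 7*(5*(-1 + 0)) = 7*(5*(-1)) = 7*(-5) = -35)
-31 + j*((u - 10) - 12) = -31 - 35*((3 - 10) - 12) = -31 - 35*(-7 - 12) = -31 - 35*(-19) = -31 + 665 = 634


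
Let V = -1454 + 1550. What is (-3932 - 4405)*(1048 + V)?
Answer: -9537528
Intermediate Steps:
V = 96
(-3932 - 4405)*(1048 + V) = (-3932 - 4405)*(1048 + 96) = -8337*1144 = -9537528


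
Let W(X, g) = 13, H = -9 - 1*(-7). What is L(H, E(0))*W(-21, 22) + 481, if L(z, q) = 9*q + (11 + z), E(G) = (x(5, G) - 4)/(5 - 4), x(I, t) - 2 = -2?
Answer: 130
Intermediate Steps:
x(I, t) = 0 (x(I, t) = 2 - 2 = 0)
H = -2 (H = -9 + 7 = -2)
E(G) = -4 (E(G) = (0 - 4)/(5 - 4) = -4/1 = -4*1 = -4)
L(z, q) = 11 + z + 9*q
L(H, E(0))*W(-21, 22) + 481 = (11 - 2 + 9*(-4))*13 + 481 = (11 - 2 - 36)*13 + 481 = -27*13 + 481 = -351 + 481 = 130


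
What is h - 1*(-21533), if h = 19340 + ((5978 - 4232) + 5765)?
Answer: 48384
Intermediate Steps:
h = 26851 (h = 19340 + (1746 + 5765) = 19340 + 7511 = 26851)
h - 1*(-21533) = 26851 - 1*(-21533) = 26851 + 21533 = 48384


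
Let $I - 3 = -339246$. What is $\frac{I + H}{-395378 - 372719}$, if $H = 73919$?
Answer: $\frac{265324}{768097} \approx 0.34543$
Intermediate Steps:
$I = -339243$ ($I = 3 - 339246 = -339243$)
$\frac{I + H}{-395378 - 372719} = \frac{-339243 + 73919}{-395378 - 372719} = - \frac{265324}{-768097} = \left(-265324\right) \left(- \frac{1}{768097}\right) = \frac{265324}{768097}$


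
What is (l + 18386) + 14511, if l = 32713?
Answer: 65610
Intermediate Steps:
(l + 18386) + 14511 = (32713 + 18386) + 14511 = 51099 + 14511 = 65610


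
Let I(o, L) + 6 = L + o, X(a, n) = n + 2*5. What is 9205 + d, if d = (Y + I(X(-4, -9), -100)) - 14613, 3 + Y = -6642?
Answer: -12158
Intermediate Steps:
X(a, n) = 10 + n (X(a, n) = n + 10 = 10 + n)
Y = -6645 (Y = -3 - 6642 = -6645)
I(o, L) = -6 + L + o (I(o, L) = -6 + (L + o) = -6 + L + o)
d = -21363 (d = (-6645 + (-6 - 100 + (10 - 9))) - 14613 = (-6645 + (-6 - 100 + 1)) - 14613 = (-6645 - 105) - 14613 = -6750 - 14613 = -21363)
9205 + d = 9205 - 21363 = -12158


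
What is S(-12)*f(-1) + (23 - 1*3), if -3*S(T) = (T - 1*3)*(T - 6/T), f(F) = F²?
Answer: -75/2 ≈ -37.500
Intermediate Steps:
S(T) = -(-3 + T)*(T - 6/T)/3 (S(T) = -(T - 1*3)*(T - 6/T)/3 = -(T - 3)*(T - 6/T)/3 = -(-3 + T)*(T - 6/T)/3)
S(-12)*f(-1) + (23 - 1*3) = (2 - 12 - 6/(-12) - ⅓*(-12)²)*(-1)² + (23 - 1*3) = (2 - 12 - 6*(-1/12) - ⅓*144)*1 + (23 - 3) = (2 - 12 + ½ - 48)*1 + 20 = -115/2*1 + 20 = -115/2 + 20 = -75/2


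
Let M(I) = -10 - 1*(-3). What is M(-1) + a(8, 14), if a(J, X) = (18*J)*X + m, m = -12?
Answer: 1997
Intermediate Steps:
M(I) = -7 (M(I) = -10 + 3 = -7)
a(J, X) = -12 + 18*J*X (a(J, X) = (18*J)*X - 12 = 18*J*X - 12 = -12 + 18*J*X)
M(-1) + a(8, 14) = -7 + (-12 + 18*8*14) = -7 + (-12 + 2016) = -7 + 2004 = 1997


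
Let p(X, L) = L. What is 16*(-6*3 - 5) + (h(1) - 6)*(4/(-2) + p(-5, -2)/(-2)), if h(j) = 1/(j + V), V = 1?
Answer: -725/2 ≈ -362.50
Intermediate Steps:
h(j) = 1/(1 + j) (h(j) = 1/(j + 1) = 1/(1 + j))
16*(-6*3 - 5) + (h(1) - 6)*(4/(-2) + p(-5, -2)/(-2)) = 16*(-6*3 - 5) + (1/(1 + 1) - 6)*(4/(-2) - 2/(-2)) = 16*(-18 - 5) + (1/2 - 6)*(4*(-½) - 2*(-½)) = 16*(-23) + (½ - 6)*(-2 + 1) = -368 - 11/2*(-1) = -368 + 11/2 = -725/2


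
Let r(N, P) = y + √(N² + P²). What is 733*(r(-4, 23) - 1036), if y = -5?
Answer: -763053 + 733*√545 ≈ -7.4594e+5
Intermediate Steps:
r(N, P) = -5 + √(N² + P²)
733*(r(-4, 23) - 1036) = 733*((-5 + √((-4)² + 23²)) - 1036) = 733*((-5 + √(16 + 529)) - 1036) = 733*((-5 + √545) - 1036) = 733*(-1041 + √545) = -763053 + 733*√545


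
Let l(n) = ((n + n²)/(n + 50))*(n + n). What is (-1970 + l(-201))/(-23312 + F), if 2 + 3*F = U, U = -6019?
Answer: -15862930/3823169 ≈ -4.1492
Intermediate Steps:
l(n) = 2*n*(n + n²)/(50 + n) (l(n) = ((n + n²)/(50 + n))*(2*n) = 2*n*(n + n²)/(50 + n))
F = -2007 (F = -⅔ + (⅓)*(-6019) = -⅔ - 6019/3 = -2007)
(-1970 + l(-201))/(-23312 + F) = (-1970 + 2*(-201)²*(1 - 201)/(50 - 201))/(-23312 - 2007) = (-1970 + 2*40401*(-200)/(-151))/(-25319) = (-1970 + 2*40401*(-1/151)*(-200))*(-1/25319) = (-1970 + 16160400/151)*(-1/25319) = (15862930/151)*(-1/25319) = -15862930/3823169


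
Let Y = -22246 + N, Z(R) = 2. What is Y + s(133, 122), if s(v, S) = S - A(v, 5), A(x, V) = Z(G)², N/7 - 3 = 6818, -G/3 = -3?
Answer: 25619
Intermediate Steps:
G = 9 (G = -3*(-3) = 9)
N = 47747 (N = 21 + 7*6818 = 21 + 47726 = 47747)
A(x, V) = 4 (A(x, V) = 2² = 4)
Y = 25501 (Y = -22246 + 47747 = 25501)
s(v, S) = -4 + S (s(v, S) = S - 1*4 = S - 4 = -4 + S)
Y + s(133, 122) = 25501 + (-4 + 122) = 25501 + 118 = 25619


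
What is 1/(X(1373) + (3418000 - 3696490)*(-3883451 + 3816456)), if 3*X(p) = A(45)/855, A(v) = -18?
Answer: 285/5317369701748 ≈ 5.3598e-11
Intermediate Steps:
X(p) = -2/285 (X(p) = (-18/855)/3 = (-18*1/855)/3 = (⅓)*(-2/95) = -2/285)
1/(X(1373) + (3418000 - 3696490)*(-3883451 + 3816456)) = 1/(-2/285 + (3418000 - 3696490)*(-3883451 + 3816456)) = 1/(-2/285 - 278490*(-66995)) = 1/(-2/285 + 18657437550) = 1/(5317369701748/285) = 285/5317369701748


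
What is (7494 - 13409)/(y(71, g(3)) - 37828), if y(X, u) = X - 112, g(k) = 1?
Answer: 455/2913 ≈ 0.15620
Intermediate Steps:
y(X, u) = -112 + X
(7494 - 13409)/(y(71, g(3)) - 37828) = (7494 - 13409)/((-112 + 71) - 37828) = -5915/(-41 - 37828) = -5915/(-37869) = -5915*(-1/37869) = 455/2913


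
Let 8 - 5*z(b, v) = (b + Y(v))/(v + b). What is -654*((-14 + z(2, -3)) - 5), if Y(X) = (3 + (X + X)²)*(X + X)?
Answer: 208626/5 ≈ 41725.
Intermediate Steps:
Y(X) = 2*X*(3 + 4*X²) (Y(X) = (3 + (2*X)²)*(2*X) = (3 + 4*X²)*(2*X) = 2*X*(3 + 4*X²))
z(b, v) = 8/5 - (b + 6*v + 8*v³)/(5*(b + v)) (z(b, v) = 8/5 - (b + (6*v + 8*v³))/(5*(v + b)) = 8/5 - (b + 6*v + 8*v³)/(5*(b + v)))
-654*((-14 + z(2, -3)) - 5) = -654*((-14 + (-8*(-3)³ + 2*(-3) + 7*2)/(5*(2 - 3))) - 5) = -654*((-14 + (⅕)*(-8*(-27) - 6 + 14)/(-1)) - 5) = -654*((-14 + (⅕)*(-1)*(216 - 6 + 14)) - 5) = -654*((-14 + (⅕)*(-1)*224) - 5) = -654*((-14 - 224/5) - 5) = -654*(-294/5 - 5) = -654*(-319/5) = 208626/5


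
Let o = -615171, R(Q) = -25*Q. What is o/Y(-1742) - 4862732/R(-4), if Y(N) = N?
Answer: -2102340511/43550 ≈ -48274.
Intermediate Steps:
o/Y(-1742) - 4862732/R(-4) = -615171/(-1742) - 4862732/((-25*(-4))) = -615171*(-1/1742) - 4862732/100 = 615171/1742 - 4862732*1/100 = 615171/1742 - 1215683/25 = -2102340511/43550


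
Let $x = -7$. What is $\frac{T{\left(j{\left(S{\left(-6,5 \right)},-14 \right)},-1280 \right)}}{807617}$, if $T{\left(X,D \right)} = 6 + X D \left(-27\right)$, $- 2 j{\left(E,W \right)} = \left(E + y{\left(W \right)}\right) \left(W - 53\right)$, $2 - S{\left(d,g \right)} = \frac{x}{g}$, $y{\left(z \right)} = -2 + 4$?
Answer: $\frac{6251910}{807617} \approx 7.7412$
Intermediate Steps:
$y{\left(z \right)} = 2$
$S{\left(d,g \right)} = 2 + \frac{7}{g}$ ($S{\left(d,g \right)} = 2 - - \frac{7}{g} = 2 + \frac{7}{g}$)
$j{\left(E,W \right)} = - \frac{\left(-53 + W\right) \left(2 + E\right)}{2}$ ($j{\left(E,W \right)} = - \frac{\left(E + 2\right) \left(W - 53\right)}{2} = - \frac{\left(2 + E\right) \left(-53 + W\right)}{2} = - \frac{\left(-53 + W\right) \left(2 + E\right)}{2}$)
$T{\left(X,D \right)} = 6 - 27 D X$ ($T{\left(X,D \right)} = 6 + D X \left(-27\right) = 6 - 27 D X$)
$\frac{T{\left(j{\left(S{\left(-6,5 \right)},-14 \right)},-1280 \right)}}{807617} = \frac{6 - - 34560 \left(53 - -14 + \frac{53 \left(2 + \frac{7}{5}\right)}{2} - \frac{1}{2} \left(2 + \frac{7}{5}\right) \left(-14\right)\right)}{807617} = \left(6 - - 34560 \left(53 + 14 + \frac{53 \left(2 + 7 \cdot \frac{1}{5}\right)}{2} - \frac{1}{2} \left(2 + 7 \cdot \frac{1}{5}\right) \left(-14\right)\right)\right) \frac{1}{807617} = \left(6 - - 34560 \left(53 + 14 + \frac{53 \left(2 + \frac{7}{5}\right)}{2} - \frac{1}{2} \left(2 + \frac{7}{5}\right) \left(-14\right)\right)\right) \frac{1}{807617} = \left(6 - - 34560 \left(53 + 14 + \frac{53}{2} \cdot \frac{17}{5} - \frac{17}{10} \left(-14\right)\right)\right) \frac{1}{807617} = \left(6 - - 34560 \left(53 + 14 + \frac{901}{10} + \frac{119}{5}\right)\right) \frac{1}{807617} = \left(6 - \left(-34560\right) \frac{1809}{10}\right) \frac{1}{807617} = \left(6 + 6251904\right) \frac{1}{807617} = 6251910 \cdot \frac{1}{807617} = \frac{6251910}{807617}$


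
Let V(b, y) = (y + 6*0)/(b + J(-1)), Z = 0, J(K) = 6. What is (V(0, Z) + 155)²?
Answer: 24025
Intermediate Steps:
V(b, y) = y/(6 + b) (V(b, y) = (y + 6*0)/(b + 6) = (y + 0)/(6 + b) = y/(6 + b))
(V(0, Z) + 155)² = (0/(6 + 0) + 155)² = (0/6 + 155)² = (0*(⅙) + 155)² = (0 + 155)² = 155² = 24025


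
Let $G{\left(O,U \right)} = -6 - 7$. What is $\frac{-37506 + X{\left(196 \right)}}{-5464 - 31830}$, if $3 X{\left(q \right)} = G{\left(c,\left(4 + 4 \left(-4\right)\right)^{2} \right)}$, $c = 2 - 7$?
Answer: $\frac{112531}{111882} \approx 1.0058$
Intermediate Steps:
$c = -5$ ($c = 2 - 7 = -5$)
$G{\left(O,U \right)} = -13$
$X{\left(q \right)} = - \frac{13}{3}$ ($X{\left(q \right)} = \frac{1}{3} \left(-13\right) = - \frac{13}{3}$)
$\frac{-37506 + X{\left(196 \right)}}{-5464 - 31830} = \frac{-37506 - \frac{13}{3}}{-5464 - 31830} = - \frac{112531}{3 \left(-37294\right)} = \left(- \frac{112531}{3}\right) \left(- \frac{1}{37294}\right) = \frac{112531}{111882}$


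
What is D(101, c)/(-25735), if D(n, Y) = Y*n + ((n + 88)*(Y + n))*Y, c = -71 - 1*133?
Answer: -3950664/25735 ≈ -153.51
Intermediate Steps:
c = -204 (c = -71 - 133 = -204)
D(n, Y) = Y*n + Y*(88 + n)*(Y + n) (D(n, Y) = Y*n + ((88 + n)*(Y + n))*Y = Y*n + Y*(88 + n)*(Y + n))
D(101, c)/(-25735) = -204*(101² + 88*(-204) + 89*101 - 204*101)/(-25735) = -204*(10201 - 17952 + 8989 - 20604)*(-1/25735) = -204*(-19366)*(-1/25735) = 3950664*(-1/25735) = -3950664/25735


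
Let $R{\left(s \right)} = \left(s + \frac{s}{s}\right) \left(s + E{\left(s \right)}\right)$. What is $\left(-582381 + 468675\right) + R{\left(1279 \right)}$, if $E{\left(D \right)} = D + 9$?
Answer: $3172054$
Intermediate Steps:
$E{\left(D \right)} = 9 + D$
$R{\left(s \right)} = \left(1 + s\right) \left(9 + 2 s\right)$ ($R{\left(s \right)} = \left(s + \frac{s}{s}\right) \left(s + \left(9 + s\right)\right) = \left(s + 1\right) \left(9 + 2 s\right) = \left(1 + s\right) \left(9 + 2 s\right)$)
$\left(-582381 + 468675\right) + R{\left(1279 \right)} = \left(-582381 + 468675\right) + \left(9 + 2 \cdot 1279^{2} + 11 \cdot 1279\right) = -113706 + \left(9 + 2 \cdot 1635841 + 14069\right) = -113706 + \left(9 + 3271682 + 14069\right) = -113706 + 3285760 = 3172054$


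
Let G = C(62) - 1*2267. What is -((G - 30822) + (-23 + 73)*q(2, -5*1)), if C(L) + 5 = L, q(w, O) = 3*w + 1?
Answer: 32682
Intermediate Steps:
q(w, O) = 1 + 3*w
C(L) = -5 + L
G = -2210 (G = (-5 + 62) - 1*2267 = 57 - 2267 = -2210)
-((G - 30822) + (-23 + 73)*q(2, -5*1)) = -((-2210 - 30822) + (-23 + 73)*(1 + 3*2)) = -(-33032 + 50*(1 + 6)) = -(-33032 + 50*7) = -(-33032 + 350) = -1*(-32682) = 32682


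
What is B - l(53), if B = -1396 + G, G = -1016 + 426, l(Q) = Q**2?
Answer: -4795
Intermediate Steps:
G = -590
B = -1986 (B = -1396 - 590 = -1986)
B - l(53) = -1986 - 1*53**2 = -1986 - 1*2809 = -1986 - 2809 = -4795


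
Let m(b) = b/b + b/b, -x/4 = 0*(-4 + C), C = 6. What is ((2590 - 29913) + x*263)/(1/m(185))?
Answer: -54646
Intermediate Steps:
x = 0 (x = -0*(-4 + 6) = -0*2 = -4*0 = 0)
m(b) = 2 (m(b) = 1 + 1 = 2)
((2590 - 29913) + x*263)/(1/m(185)) = ((2590 - 29913) + 0*263)/(1/2) = (-27323 + 0)/(1/2) = -27323*2 = -54646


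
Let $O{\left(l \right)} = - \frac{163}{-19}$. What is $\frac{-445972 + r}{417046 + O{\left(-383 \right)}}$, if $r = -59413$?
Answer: $- \frac{9602315}{7924037} \approx -1.2118$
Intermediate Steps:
$O{\left(l \right)} = \frac{163}{19}$ ($O{\left(l \right)} = \left(-163\right) \left(- \frac{1}{19}\right) = \frac{163}{19}$)
$\frac{-445972 + r}{417046 + O{\left(-383 \right)}} = \frac{-445972 - 59413}{417046 + \frac{163}{19}} = - \frac{505385}{\frac{7924037}{19}} = \left(-505385\right) \frac{19}{7924037} = - \frac{9602315}{7924037}$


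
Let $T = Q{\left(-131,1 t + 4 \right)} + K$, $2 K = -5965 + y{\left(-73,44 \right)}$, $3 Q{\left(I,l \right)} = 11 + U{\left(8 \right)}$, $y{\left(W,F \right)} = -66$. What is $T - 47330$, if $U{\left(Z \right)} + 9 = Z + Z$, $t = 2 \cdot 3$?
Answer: $- \frac{100679}{2} \approx -50340.0$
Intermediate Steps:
$t = 6$
$U{\left(Z \right)} = -9 + 2 Z$ ($U{\left(Z \right)} = -9 + \left(Z + Z\right) = -9 + 2 Z$)
$Q{\left(I,l \right)} = 6$ ($Q{\left(I,l \right)} = \frac{11 + \left(-9 + 2 \cdot 8\right)}{3} = \frac{11 + \left(-9 + 16\right)}{3} = \frac{11 + 7}{3} = \frac{1}{3} \cdot 18 = 6$)
$K = - \frac{6031}{2}$ ($K = \frac{-5965 - 66}{2} = \frac{1}{2} \left(-6031\right) = - \frac{6031}{2} \approx -3015.5$)
$T = - \frac{6019}{2}$ ($T = 6 - \frac{6031}{2} = - \frac{6019}{2} \approx -3009.5$)
$T - 47330 = - \frac{6019}{2} - 47330 = - \frac{100679}{2}$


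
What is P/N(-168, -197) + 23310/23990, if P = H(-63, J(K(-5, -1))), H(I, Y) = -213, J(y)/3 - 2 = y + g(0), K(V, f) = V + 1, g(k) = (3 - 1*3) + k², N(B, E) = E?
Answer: 970194/472603 ≈ 2.0529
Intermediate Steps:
g(k) = k² (g(k) = (3 - 3) + k² = 0 + k² = k²)
K(V, f) = 1 + V
J(y) = 6 + 3*y (J(y) = 6 + 3*(y + 0²) = 6 + 3*(y + 0) = 6 + 3*y)
P = -213
P/N(-168, -197) + 23310/23990 = -213/(-197) + 23310/23990 = -213*(-1/197) + 23310*(1/23990) = 213/197 + 2331/2399 = 970194/472603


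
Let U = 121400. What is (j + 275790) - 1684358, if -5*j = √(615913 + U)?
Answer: -1408568 - √737313/5 ≈ -1.4087e+6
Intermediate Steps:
j = -√737313/5 (j = -√(615913 + 121400)/5 = -√737313/5 ≈ -171.73)
(j + 275790) - 1684358 = (-√737313/5 + 275790) - 1684358 = (275790 - √737313/5) - 1684358 = -1408568 - √737313/5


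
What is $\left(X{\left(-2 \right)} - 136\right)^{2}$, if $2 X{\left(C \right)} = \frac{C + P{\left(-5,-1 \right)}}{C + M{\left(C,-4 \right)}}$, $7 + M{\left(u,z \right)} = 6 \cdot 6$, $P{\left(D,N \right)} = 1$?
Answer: $\frac{53949025}{2916} \approx 18501.0$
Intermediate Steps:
$M{\left(u,z \right)} = 29$ ($M{\left(u,z \right)} = -7 + 6 \cdot 6 = -7 + 36 = 29$)
$X{\left(C \right)} = \frac{1 + C}{2 \left(29 + C\right)}$ ($X{\left(C \right)} = \frac{\left(C + 1\right) \frac{1}{C + 29}}{2} = \frac{\left(1 + C\right) \frac{1}{29 + C}}{2} = \frac{\frac{1}{29 + C} \left(1 + C\right)}{2} = \frac{1 + C}{2 \left(29 + C\right)}$)
$\left(X{\left(-2 \right)} - 136\right)^{2} = \left(\frac{1 - 2}{2 \left(29 - 2\right)} - 136\right)^{2} = \left(\frac{1}{2} \cdot \frac{1}{27} \left(-1\right) - 136\right)^{2} = \left(- \frac{1}{54} - 136\right)^{2} = \left(- \frac{7345}{54}\right)^{2} = \frac{53949025}{2916}$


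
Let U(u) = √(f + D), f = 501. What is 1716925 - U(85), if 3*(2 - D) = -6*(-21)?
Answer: 1716925 - √461 ≈ 1.7169e+6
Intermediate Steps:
D = -40 (D = 2 - (-2)*(-21) = 2 - ⅓*126 = 2 - 42 = -40)
U(u) = √461 (U(u) = √(501 - 40) = √461)
1716925 - U(85) = 1716925 - √461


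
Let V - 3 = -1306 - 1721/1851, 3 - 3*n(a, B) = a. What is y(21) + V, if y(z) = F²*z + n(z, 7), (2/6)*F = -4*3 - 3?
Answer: 76289095/1851 ≈ 41215.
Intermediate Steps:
n(a, B) = 1 - a/3
F = -45 (F = 3*(-4*3 - 3) = 3*(-12 - 3) = 3*(-15) = -45)
V = -2413574/1851 (V = 3 + (-1306 - 1721/1851) = 3 - 2419127/1851 = -2413574/1851 ≈ -1303.9)
y(z) = 1 + 6074*z/3 (y(z) = (-45)²*z + (1 - z/3) = 2025*z + (1 - z/3) = 1 + 6074*z/3)
y(21) + V = (1 + (6074/3)*21) - 2413574/1851 = (1 + 42518) - 2413574/1851 = 42519 - 2413574/1851 = 76289095/1851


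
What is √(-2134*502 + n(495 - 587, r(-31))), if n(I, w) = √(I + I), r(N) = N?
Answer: √(-1071268 + 2*I*√46) ≈ 0.007 + 1035.0*I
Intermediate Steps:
n(I, w) = √2*√I (n(I, w) = √(2*I) = √2*√I)
√(-2134*502 + n(495 - 587, r(-31))) = √(-2134*502 + √2*√(495 - 587)) = √(-1071268 + √2*√(-92)) = √(-1071268 + √2*(2*I*√23)) = √(-1071268 + 2*I*√46)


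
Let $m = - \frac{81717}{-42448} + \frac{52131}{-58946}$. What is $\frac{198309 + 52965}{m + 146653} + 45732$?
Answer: $\frac{8390968212770378484}{183474456648109} \approx 45734.0$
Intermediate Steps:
$m = \frac{1302016797}{1251069904}$ ($m = \left(-81717\right) \left(- \frac{1}{42448}\right) + 52131 \left(- \frac{1}{58946}\right) = \frac{81717}{42448} - \frac{52131}{58946} = \frac{1302016797}{1251069904} \approx 1.0407$)
$\frac{198309 + 52965}{m + 146653} + 45732 = \frac{198309 + 52965}{\frac{1302016797}{1251069904} + 146653} + 45732 = \frac{251274}{\frac{183474456648109}{1251069904}} + 45732 = 251274 \cdot \frac{1251069904}{183474456648109} + 45732 = \frac{314361339057696}{183474456648109} + 45732 = \frac{8390968212770378484}{183474456648109}$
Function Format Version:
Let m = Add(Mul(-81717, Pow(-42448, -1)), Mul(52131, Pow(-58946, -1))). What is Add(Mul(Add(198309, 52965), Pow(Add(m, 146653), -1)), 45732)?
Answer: Rational(8390968212770378484, 183474456648109) ≈ 45734.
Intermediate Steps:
m = Rational(1302016797, 1251069904) (m = Add(Mul(-81717, Rational(-1, 42448)), Mul(52131, Rational(-1, 58946))) = Add(Rational(81717, 42448), Rational(-52131, 58946)) = Rational(1302016797, 1251069904) ≈ 1.0407)
Add(Mul(Add(198309, 52965), Pow(Add(m, 146653), -1)), 45732) = Add(Mul(Add(198309, 52965), Pow(Add(Rational(1302016797, 1251069904), 146653), -1)), 45732) = Add(Mul(251274, Pow(Rational(183474456648109, 1251069904), -1)), 45732) = Add(Mul(251274, Rational(1251069904, 183474456648109)), 45732) = Add(Rational(314361339057696, 183474456648109), 45732) = Rational(8390968212770378484, 183474456648109)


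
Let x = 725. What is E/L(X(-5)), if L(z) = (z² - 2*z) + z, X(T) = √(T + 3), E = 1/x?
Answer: -1/2175 + I*√2/4350 ≈ -0.00045977 + 0.00032511*I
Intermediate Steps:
E = 1/725 ≈ 0.0013793
X(T) = √(3 + T)
L(z) = z² - z
E/L(X(-5)) = 1/(725*((√(3 - 5)*(-1 + √(3 - 5))))) = 1/(725*((√(-2)*(-1 + √(-2))))) = 1/(725*(((I*√2)*(-1 + I*√2)))) = 1/(725*((I*√2*(-1 + I*√2)))) = (-I*√2/(2*(-1 + I*√2)))/725 = -I*√2/(1450*(-1 + I*√2))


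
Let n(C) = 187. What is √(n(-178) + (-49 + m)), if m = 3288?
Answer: √3426 ≈ 58.532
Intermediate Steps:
√(n(-178) + (-49 + m)) = √(187 + (-49 + 3288)) = √(187 + 3239) = √3426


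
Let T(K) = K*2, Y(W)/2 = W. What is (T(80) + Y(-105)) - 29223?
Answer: -29273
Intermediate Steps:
Y(W) = 2*W
T(K) = 2*K
(T(80) + Y(-105)) - 29223 = (2*80 + 2*(-105)) - 29223 = (160 - 210) - 29223 = -50 - 29223 = -29273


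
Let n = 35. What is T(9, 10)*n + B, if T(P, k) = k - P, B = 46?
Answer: 81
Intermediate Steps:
T(9, 10)*n + B = (10 - 1*9)*35 + 46 = (10 - 9)*35 + 46 = 1*35 + 46 = 35 + 46 = 81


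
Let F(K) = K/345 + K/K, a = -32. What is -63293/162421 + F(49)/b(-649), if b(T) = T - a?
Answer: -13536858319/34573746165 ≈ -0.39154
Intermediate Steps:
b(T) = 32 + T (b(T) = T - 1*(-32) = T + 32 = 32 + T)
F(K) = 1 + K/345 (F(K) = K*(1/345) + 1 = K/345 + 1 = 1 + K/345)
-63293/162421 + F(49)/b(-649) = -63293/162421 + (1 + (1/345)*49)/(32 - 649) = -63293*1/162421 + (1 + 49/345)/(-617) = -63293/162421 + (394/345)*(-1/617) = -63293/162421 - 394/212865 = -13536858319/34573746165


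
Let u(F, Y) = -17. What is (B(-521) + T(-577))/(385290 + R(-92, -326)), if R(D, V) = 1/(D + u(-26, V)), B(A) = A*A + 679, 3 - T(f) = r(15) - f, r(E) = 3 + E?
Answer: 29596552/41996609 ≈ 0.70474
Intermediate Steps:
T(f) = -15 + f (T(f) = 3 - ((3 + 15) - f) = 3 - (18 - f) = 3 + (-18 + f) = -15 + f)
B(A) = 679 + A² (B(A) = A² + 679 = 679 + A²)
R(D, V) = 1/(-17 + D) (R(D, V) = 1/(D - 17) = 1/(-17 + D))
(B(-521) + T(-577))/(385290 + R(-92, -326)) = ((679 + (-521)²) + (-15 - 577))/(385290 + 1/(-17 - 92)) = ((679 + 271441) - 592)/(385290 + 1/(-109)) = (272120 - 592)/(385290 - 1/109) = 271528/(41996609/109) = 271528*(109/41996609) = 29596552/41996609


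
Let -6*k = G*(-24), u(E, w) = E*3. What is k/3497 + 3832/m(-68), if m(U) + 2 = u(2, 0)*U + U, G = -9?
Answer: -6708856/835783 ≈ -8.0270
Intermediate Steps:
u(E, w) = 3*E
m(U) = -2 + 7*U (m(U) = -2 + ((3*2)*U + U) = -2 + (6*U + U) = -2 + 7*U)
k = -36 (k = -(-3)*(-24)/2 = -⅙*216 = -36)
k/3497 + 3832/m(-68) = -36/3497 + 3832/(-2 + 7*(-68)) = -36*1/3497 + 3832/(-2 - 476) = -36/3497 + 3832/(-478) = -36/3497 + 3832*(-1/478) = -36/3497 - 1916/239 = -6708856/835783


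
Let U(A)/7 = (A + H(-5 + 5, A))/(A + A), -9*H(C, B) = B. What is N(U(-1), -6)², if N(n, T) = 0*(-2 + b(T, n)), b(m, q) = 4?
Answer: 0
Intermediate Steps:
H(C, B) = -B/9
U(A) = 28/9 (U(A) = 7*((A - A/9)/(A + A)) = 7*((8*A/9)/((2*A))) = 7*((8*A/9)*(1/(2*A))) = 7*(4/9) = 28/9)
N(n, T) = 0 (N(n, T) = 0*(-2 + 4) = 0*2 = 0)
N(U(-1), -6)² = 0² = 0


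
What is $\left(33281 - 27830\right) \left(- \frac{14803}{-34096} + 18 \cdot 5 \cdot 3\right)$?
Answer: $\frac{50262161073}{34096} \approx 1.4741 \cdot 10^{6}$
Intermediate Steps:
$\left(33281 - 27830\right) \left(- \frac{14803}{-34096} + 18 \cdot 5 \cdot 3\right) = 5451 \left(\left(-14803\right) \left(- \frac{1}{34096}\right) + 90 \cdot 3\right) = 5451 \left(\frac{14803}{34096} + 270\right) = 5451 \cdot \frac{9220723}{34096} = \frac{50262161073}{34096}$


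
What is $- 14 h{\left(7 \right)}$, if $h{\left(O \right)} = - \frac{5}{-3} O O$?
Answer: $- \frac{3430}{3} \approx -1143.3$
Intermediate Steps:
$h{\left(O \right)} = \frac{5 O^{2}}{3}$ ($h{\left(O \right)} = \left(-5\right) \left(- \frac{1}{3}\right) O O = \frac{5 O}{3} O = \frac{5 O^{2}}{3}$)
$- 14 h{\left(7 \right)} = - 14 \frac{5 \cdot 7^{2}}{3} = - 14 \cdot \frac{5}{3} \cdot 49 = \left(-14\right) \frac{245}{3} = - \frac{3430}{3}$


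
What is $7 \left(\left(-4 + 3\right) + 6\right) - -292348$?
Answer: $292383$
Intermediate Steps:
$7 \left(\left(-4 + 3\right) + 6\right) - -292348 = 7 \left(-1 + 6\right) + 292348 = 7 \cdot 5 + 292348 = 35 + 292348 = 292383$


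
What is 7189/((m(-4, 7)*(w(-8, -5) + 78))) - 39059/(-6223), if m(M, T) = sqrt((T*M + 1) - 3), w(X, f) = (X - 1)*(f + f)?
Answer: 39059/6223 - 1027*I*sqrt(30)/720 ≈ 6.2766 - 7.8127*I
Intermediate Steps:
w(X, f) = 2*f*(-1 + X) (w(X, f) = (-1 + X)*(2*f) = 2*f*(-1 + X))
m(M, T) = sqrt(-2 + M*T) (m(M, T) = sqrt((M*T + 1) - 3) = sqrt((1 + M*T) - 3) = sqrt(-2 + M*T))
7189/((m(-4, 7)*(w(-8, -5) + 78))) - 39059/(-6223) = 7189/((sqrt(-2 - 4*7)*(2*(-5)*(-1 - 8) + 78))) - 39059/(-6223) = 7189/((sqrt(-2 - 28)*(2*(-5)*(-9) + 78))) - 39059*(-1/6223) = 7189/((sqrt(-30)*(90 + 78))) + 39059/6223 = 7189/(((I*sqrt(30))*168)) + 39059/6223 = 7189/((168*I*sqrt(30))) + 39059/6223 = 7189*(-I*sqrt(30)/5040) + 39059/6223 = -1027*I*sqrt(30)/720 + 39059/6223 = 39059/6223 - 1027*I*sqrt(30)/720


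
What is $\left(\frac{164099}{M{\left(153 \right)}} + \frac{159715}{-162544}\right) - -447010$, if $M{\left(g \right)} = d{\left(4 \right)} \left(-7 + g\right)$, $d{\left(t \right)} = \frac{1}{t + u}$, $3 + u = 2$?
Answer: $\frac{5344090223709}{11865712} \approx 4.5038 \cdot 10^{5}$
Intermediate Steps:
$u = -1$ ($u = -3 + 2 = -1$)
$d{\left(t \right)} = \frac{1}{-1 + t}$ ($d{\left(t \right)} = \frac{1}{t - 1} = \frac{1}{-1 + t}$)
$M{\left(g \right)} = - \frac{7}{3} + \frac{g}{3}$ ($M{\left(g \right)} = \frac{-7 + g}{-1 + 4} = \frac{-7 + g}{3} = - \frac{7}{3} + \frac{g}{3}$)
$\left(\frac{164099}{M{\left(153 \right)}} + \frac{159715}{-162544}\right) - -447010 = \left(\frac{164099}{- \frac{7}{3} + \frac{1}{3} \cdot 153} + \frac{159715}{-162544}\right) - -447010 = \left(\frac{164099}{- \frac{7}{3} + 51} + 159715 \left(- \frac{1}{162544}\right)\right) + 447010 = \left(\frac{164099}{\frac{146}{3}} - \frac{159715}{162544}\right) + 447010 = \left(164099 \cdot \frac{3}{146} - \frac{159715}{162544}\right) + 447010 = \left(\frac{492297}{146} - \frac{159715}{162544}\right) + 447010 = \frac{39998302589}{11865712} + 447010 = \frac{5344090223709}{11865712}$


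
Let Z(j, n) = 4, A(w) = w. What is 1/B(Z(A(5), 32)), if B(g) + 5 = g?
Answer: -1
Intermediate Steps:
B(g) = -5 + g
1/B(Z(A(5), 32)) = 1/(-5 + 4) = 1/(-1) = -1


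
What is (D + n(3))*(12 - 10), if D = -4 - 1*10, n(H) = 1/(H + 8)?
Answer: -306/11 ≈ -27.818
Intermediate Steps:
n(H) = 1/(8 + H)
D = -14 (D = -4 - 10 = -14)
(D + n(3))*(12 - 10) = (-14 + 1/(8 + 3))*(12 - 10) = (-14 + 1/11)*2 = -153/11*2 = -306/11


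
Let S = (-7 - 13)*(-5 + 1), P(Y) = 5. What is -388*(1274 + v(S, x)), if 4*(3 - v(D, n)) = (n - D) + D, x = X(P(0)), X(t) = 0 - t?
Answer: -495961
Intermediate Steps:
S = 80 (S = -20*(-4) = 80)
X(t) = -t
x = -5 (x = -1*5 = -5)
v(D, n) = 3 - n/4 (v(D, n) = 3 - ((n - D) + D)/4 = 3 - n/4)
-388*(1274 + v(S, x)) = -388*(1274 + (3 - ¼*(-5))) = -388*(1274 + (3 + 5/4)) = -388*(1274 + 17/4) = -388*5113/4 = -495961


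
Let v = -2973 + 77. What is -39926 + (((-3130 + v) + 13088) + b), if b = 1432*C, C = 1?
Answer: -31432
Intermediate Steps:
v = -2896
b = 1432 (b = 1432*1 = 1432)
-39926 + (((-3130 + v) + 13088) + b) = -39926 + (((-3130 - 2896) + 13088) + 1432) = -39926 + ((-6026 + 13088) + 1432) = -39926 + (7062 + 1432) = -39926 + 8494 = -31432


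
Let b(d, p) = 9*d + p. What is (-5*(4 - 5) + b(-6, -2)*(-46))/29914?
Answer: 2581/29914 ≈ 0.086281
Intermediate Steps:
b(d, p) = p + 9*d
(-5*(4 - 5) + b(-6, -2)*(-46))/29914 = (-5*(4 - 5) + (-2 + 9*(-6))*(-46))/29914 = (-5*(-1) + (-2 - 54)*(-46))*(1/29914) = (-1*(-5) - 56*(-46))*(1/29914) = (5 + 2576)*(1/29914) = 2581*(1/29914) = 2581/29914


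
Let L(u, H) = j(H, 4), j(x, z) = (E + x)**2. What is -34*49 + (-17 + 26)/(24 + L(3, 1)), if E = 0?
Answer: -41641/25 ≈ -1665.6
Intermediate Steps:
j(x, z) = x**2 (j(x, z) = (0 + x)**2 = x**2)
L(u, H) = H**2
-34*49 + (-17 + 26)/(24 + L(3, 1)) = -34*49 + (-17 + 26)/(24 + 1**2) = -1666 + 9/(24 + 1) = -1666 + 9/25 = -41641/25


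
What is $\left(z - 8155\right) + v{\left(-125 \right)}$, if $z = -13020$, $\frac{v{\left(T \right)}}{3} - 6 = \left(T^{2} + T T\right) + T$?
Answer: $72218$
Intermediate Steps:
$v{\left(T \right)} = 18 + 3 T + 6 T^{2}$ ($v{\left(T \right)} = 18 + 3 \left(\left(T^{2} + T T\right) + T\right) = 18 + 3 \left(\left(T^{2} + T^{2}\right) + T\right) = 18 + 3 \left(2 T^{2} + T\right) = 18 + 3 \left(T + 2 T^{2}\right) = 18 + \left(3 T + 6 T^{2}\right) = 18 + 3 T + 6 T^{2}$)
$\left(z - 8155\right) + v{\left(-125 \right)} = \left(-13020 - 8155\right) + \left(18 + 3 \left(-125\right) + 6 \left(-125\right)^{2}\right) = -21175 + \left(18 - 375 + 6 \cdot 15625\right) = -21175 + \left(18 - 375 + 93750\right) = -21175 + 93393 = 72218$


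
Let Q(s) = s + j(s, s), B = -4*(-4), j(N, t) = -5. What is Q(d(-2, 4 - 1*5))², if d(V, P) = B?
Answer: 121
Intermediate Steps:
B = 16
d(V, P) = 16
Q(s) = -5 + s (Q(s) = s - 5 = -5 + s)
Q(d(-2, 4 - 1*5))² = (-5 + 16)² = 11² = 121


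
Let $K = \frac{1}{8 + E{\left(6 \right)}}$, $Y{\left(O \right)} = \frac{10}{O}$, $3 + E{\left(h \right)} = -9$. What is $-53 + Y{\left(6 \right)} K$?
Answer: $- \frac{641}{12} \approx -53.417$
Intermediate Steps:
$E{\left(h \right)} = -12$ ($E{\left(h \right)} = -3 - 9 = -12$)
$K = - \frac{1}{4}$ ($K = \frac{1}{8 - 12} = \frac{1}{-4} = - \frac{1}{4} \approx -0.25$)
$-53 + Y{\left(6 \right)} K = -53 + \frac{10}{6} \left(- \frac{1}{4}\right) = -53 + 10 \cdot \frac{1}{6} \left(- \frac{1}{4}\right) = -53 + \frac{5}{3} \left(- \frac{1}{4}\right) = -53 - \frac{5}{12} = - \frac{641}{12}$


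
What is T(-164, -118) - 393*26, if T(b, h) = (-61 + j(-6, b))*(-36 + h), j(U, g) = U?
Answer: 100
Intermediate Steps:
T(b, h) = 2412 - 67*h (T(b, h) = (-61 - 6)*(-36 + h) = -67*(-36 + h) = 2412 - 67*h)
T(-164, -118) - 393*26 = (2412 - 67*(-118)) - 393*26 = (2412 + 7906) - 10218 = 10318 - 10218 = 100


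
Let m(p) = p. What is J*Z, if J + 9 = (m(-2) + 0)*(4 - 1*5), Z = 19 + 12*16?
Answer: -1477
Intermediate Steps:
Z = 211 (Z = 19 + 192 = 211)
J = -7 (J = -9 + (-2 + 0)*(4 - 1*5) = -9 - 2*(4 - 5) = -9 - 2*(-1) = -9 + 2 = -7)
J*Z = -7*211 = -1477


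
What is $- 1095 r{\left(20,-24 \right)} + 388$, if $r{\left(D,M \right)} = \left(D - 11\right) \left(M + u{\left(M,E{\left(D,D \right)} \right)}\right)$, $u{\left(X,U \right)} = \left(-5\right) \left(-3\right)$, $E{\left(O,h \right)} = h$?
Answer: $89083$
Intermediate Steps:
$u{\left(X,U \right)} = 15$
$r{\left(D,M \right)} = \left(-11 + D\right) \left(15 + M\right)$ ($r{\left(D,M \right)} = \left(D - 11\right) \left(M + 15\right) = \left(-11 + D\right) \left(15 + M\right)$)
$- 1095 r{\left(20,-24 \right)} + 388 = - 1095 \left(-165 - -264 + 15 \cdot 20 + 20 \left(-24\right)\right) + 388 = - 1095 \left(-165 + 264 + 300 - 480\right) + 388 = \left(-1095\right) \left(-81\right) + 388 = 88695 + 388 = 89083$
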